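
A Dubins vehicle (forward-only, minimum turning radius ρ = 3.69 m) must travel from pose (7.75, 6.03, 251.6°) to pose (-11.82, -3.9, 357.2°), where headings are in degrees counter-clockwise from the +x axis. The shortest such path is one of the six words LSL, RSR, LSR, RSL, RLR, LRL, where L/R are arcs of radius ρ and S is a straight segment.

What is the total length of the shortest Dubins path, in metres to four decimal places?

Let ψ = atan2(Δy, Δx) = atan2(-9.93, -19.57) = -153.0963° be the start→goal bearing.
Normalize: d = |goal − start| / ρ = 21.945154/3.69 = 5.947196, α = (θ_start − ψ) mod 360° = 44.6963° = 0.780098 rad, β = (θ_goal − ψ) mod 360° = 150.2963° = 2.623166 rad.
Common terms: sin α = 0.703349, cos α = 0.710844, sin β = 0.495514, cos β = -0.868600, cos(α−β) = -0.268920, d² = 35.369144. Work in radians in the unit-radius frame; every candidate has L = ρ·(t + p + q).
LSL: p² = 2 + d² − 2cos(α−β) + 2d(sin α − sin β) = 40.379056; p = √p² = 6.354452; φ = atan2(cos β − cos α, d + sin α − sin β) = -0.251190 rad; t = (φ − α) mod 2π = 5.251897 rad, q = (β − φ) mod 2π = 2.874356 rad → L = 3.69·(5.251897 + 6.354452 + 2.874356) = 3.69·14.480705 = 53.433800 m
RSR: p² = 2 + d² − 2cos(α−β) + 2d(sin β − sin α) = 35.434911; p = √p² = 5.952723; φ = atan2(cos α − cos β, d − sin α + sin β) = 0.268548 rad; t = (α − φ) mod 2π = 0.511551 rad, q = (φ − β) mod 2π = 3.928567 rad → L = 3.69·(0.511551 + 5.952723 + 3.928567) = 3.69·10.392841 = 38.349582 m
LSR: p² = d² − 2 + 2cos(α−β) + 2d(sin α + sin β) = 47.091057; p = √p² = 6.862292; φ = atan2(−cos α − cos β, d + sin α + sin β) − atan2(−2, p) = 0.305665 rad; t = (φ − α) mod 2π = 5.808752 rad, q = (φ − β) mod 2π = 3.965684 rad → L = 3.69·(5.808752 + 6.862292 + 3.965684) = 3.69·16.636728 = 61.389527 m
RSL: p² = d² − 2 + 2cos(α−β) − 2d(sin α + sin β) = 18.571552; p = √p² = 4.309472; φ = atan2(cos α + cos β, d − sin α − sin β) − atan2(2, p) = -0.467724 rad; t = (α − φ) mod 2π = 1.247822 rad, q = (β − φ) mod 2π = 3.090890 rad → L = 3.69·(1.247822 + 4.309472 + 3.090890) = 3.69·8.648184 = 31.911798 m
RLR: c = (6 − d² + 2cos(α−β) + 2d(sin α − sin β))/8 = -3.429364, |c| > 1 → infeasible
LRL: c = (6 − d² + 2cos(α−β) − 2d(sin α − sin β))/8 = -4.047382, |c| > 1 → infeasible
Shortest: RSL with L = 31.911798 m ≈ 31.9118 m

31.9118 m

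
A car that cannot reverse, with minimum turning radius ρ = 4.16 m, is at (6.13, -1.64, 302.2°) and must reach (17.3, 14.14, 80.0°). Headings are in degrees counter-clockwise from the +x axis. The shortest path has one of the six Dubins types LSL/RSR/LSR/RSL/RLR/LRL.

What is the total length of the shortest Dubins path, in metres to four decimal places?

Let ψ = atan2(Δy, Δx) = atan2(15.78, 11.17) = 54.7069° be the start→goal bearing.
Normalize: d = |goal − start| / ρ = 19.333321/4.16 = 4.647433, α = (θ_start − ψ) mod 360° = 247.4931° = 4.319569 rad, β = (θ_goal − ψ) mod 360° = 25.2931° = 0.441447 rad.
Common terms: sin α = -0.923833, cos α = -0.382795, sin β = 0.427249, cos β = 0.904134, cos(α−β) = -0.740805, d² = 21.598633. Work in radians in the unit-radius frame; every candidate has L = ρ·(t + p + q).
LSL: p² = 2 + d² − 2cos(α−β) + 2d(sin α − sin β) = 12.522117; p = √p² = 3.538660; φ = atan2(cos β − cos α, d + sin α − sin β) = 0.372212 rad; t = (φ − α) mod 2π = 2.335828 rad, q = (β − φ) mod 2π = 0.069235 rad → L = 4.16·(2.335828 + 3.538660 + 0.069235) = 4.16·5.943724 = 24.725892 m
RSR: p² = 2 + d² − 2cos(α−β) + 2d(sin β − sin α) = 37.638367; p = √p² = 6.135012; φ = atan2(cos α − cos β, d − sin α + sin β) = -0.211338 rad; t = (α − φ) mod 2π = 4.530907 rad, q = (φ − β) mod 2π = 5.630400 rad → L = 4.16·(4.530907 + 6.135012 + 5.630400) = 4.16·16.296318 = 67.792685 m
LSR: p² = d² − 2 + 2cos(α−β) + 2d(sin α + sin β) = 13.501336; p = √p² = 3.674416; φ = atan2(−cos α − cos β, d + sin α + sin β) − atan2(−2, p) = 0.373516 rad; t = (φ − α) mod 2π = 2.337132 rad, q = (φ − β) mod 2π = 6.215254 rad → L = 4.16·(2.337132 + 3.674416 + 6.215254) = 4.16·12.226802 = 50.863496 m
RSL: p² = d² − 2 + 2cos(α−β) − 2d(sin α + sin β) = 22.732712; p = √p² = 4.767883; φ = atan2(cos α + cos β, d − sin α − sin β) − atan2(2, p) = -0.296176 rad; t = (α − φ) mod 2π = 4.615746 rad, q = (β − φ) mod 2π = 0.737624 rad → L = 4.16·(4.615746 + 4.767883 + 0.737624) = 4.16·10.121253 = 42.104412 m
RLR: c = (6 − d² + 2cos(α−β) + 2d(sin α − sin β))/8 = -3.704796, |c| > 1 → infeasible
LRL: c = (6 − d² + 2cos(α−β) − 2d(sin α − sin β))/8 = -0.565265; p = 2π − arccos c = 4.111635 rad; φ = atan2(cos β − cos α, d + sin α − sin β) = 0.372212 rad; t = (φ − α + p/2) mod 2π = 4.391646 rad, q = (β − α − t + p) mod 2π = 2.125053 rad → L = 4.16·(4.391646 + 4.111635 + 2.125053) = 4.16·10.628334 = 44.213868 m
Shortest: LSL with L = 24.725892 m ≈ 24.7259 m

24.7259 m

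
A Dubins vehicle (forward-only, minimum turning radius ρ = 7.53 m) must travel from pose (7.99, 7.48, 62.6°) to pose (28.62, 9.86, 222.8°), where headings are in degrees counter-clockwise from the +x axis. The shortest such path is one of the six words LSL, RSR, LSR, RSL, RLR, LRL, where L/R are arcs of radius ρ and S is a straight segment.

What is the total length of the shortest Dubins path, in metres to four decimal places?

40.6538 m

Let ψ = atan2(Δy, Δx) = atan2(2.38, 20.63) = 6.5809° be the start→goal bearing.
Normalize: d = |goal − start| / ρ = 20.766832/7.53 = 2.757879, α = (θ_start − ψ) mod 360° = 56.0191° = 0.977718 rad, β = (θ_goal − ψ) mod 360° = 216.2191° = 3.773735 rad.
Common terms: sin α = 0.829224, cos α = 0.558916, sin β = -0.590875, cos β = -0.806763, cos(α−β) = -0.940881, d² = 7.605899. Work in radians in the unit-radius frame; every candidate has L = ρ·(t + p + q).
LSL: p² = 2 + d² − 2cos(α−β) + 2d(sin α − sin β) = 19.320583; p = √p² = 4.395518; φ = atan2(cos β − cos α, d + sin α − sin β) = -0.315927 rad; t = (φ − α) mod 2π = 4.989540 rad, q = (β − φ) mod 2π = 4.089663 rad → L = 7.53·(4.989540 + 4.395518 + 4.089663) = 7.53·13.474721 = 101.464651 m
RSR: p² = 2 + d² − 2cos(α−β) + 2d(sin β − sin α) = 3.654738; p = √p² = 1.911737; φ = atan2(cos α − cos β, d − sin α + sin β) = 0.795718 rad; t = (α − φ) mod 2π = 0.182000 rad, q = (φ − β) mod 2π = 3.305168 rad → L = 7.53·(0.182000 + 1.911737 + 3.305168) = 7.53·5.398905 = 40.653752 m
LSR: p² = d² − 2 + 2cos(α−β) + 2d(sin α + sin β) = 5.038814; p = √p² = 2.244730; φ = atan2(−cos α − cos β, d + sin α + sin β) − atan2(−2, p) = 0.810339 rad; t = (φ − α) mod 2π = 6.115806 rad, q = (φ − β) mod 2π = 3.319789 rad → L = 7.53·(6.115806 + 2.244730 + 3.319789) = 7.53·11.680325 = 87.952845 m
RSL: p² = d² − 2 + 2cos(α−β) − 2d(sin α + sin β) = 2.409460; p = √p² = 1.552244; φ = atan2(cos α + cos β, d − sin α − sin β) − atan2(2, p) = -1.008841 rad; t = (α − φ) mod 2π = 1.986559 rad, q = (β − φ) mod 2π = 4.782576 rad → L = 7.53·(1.986559 + 1.552244 + 4.782576) = 7.53·8.321378 = 62.659977 m
RLR: c = (6 − d² + 2cos(α−β) + 2d(sin α − sin β))/8 = 0.543158; p = 2π − arccos c = 5.286582 rad; φ = atan2(cos α − cos β, d − sin α + sin β) = 0.795718 rad; t = (α − φ + p/2) mod 2π = 2.825292 rad, q = (α − β − t + p) mod 2π = 5.948459 rad → L = 7.53·(2.825292 + 5.286582 + 5.948459) = 7.53·14.060333 = 105.874306 m
LRL: c = (6 − d² + 2cos(α−β) − 2d(sin α − sin β))/8 = -1.415073, |c| > 1 → infeasible
Shortest: RSR with L = 40.653752 m ≈ 40.6538 m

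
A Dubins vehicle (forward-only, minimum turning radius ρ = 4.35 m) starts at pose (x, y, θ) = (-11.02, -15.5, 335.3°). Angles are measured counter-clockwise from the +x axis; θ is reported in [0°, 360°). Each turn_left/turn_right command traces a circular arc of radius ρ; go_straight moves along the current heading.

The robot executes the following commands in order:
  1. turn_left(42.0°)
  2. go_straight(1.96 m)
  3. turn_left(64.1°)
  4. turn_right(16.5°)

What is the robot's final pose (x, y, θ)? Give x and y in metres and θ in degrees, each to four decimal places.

(-2.6680, -10.4208, 64.9000°)

set_pose: (x, y, θ) = (-11.0200, -15.5000, 335.3000°), ρ = 4.35
turn_left(42.0°): centre at ρ to the left, rotate +42.0° → (-7.9087, -15.7012, 377.3000° ≡ 17.3000°)
go_straight(1.96): x += 1.96·cos θ, y += 1.96·sin θ → (-6.0374, -15.1183, 17.3000°)
turn_left(64.1°): centre at ρ to the left, rotate +64.1° → (-3.0299, -11.6156, 81.4000°)
turn_right(16.5°): centre at ρ to the right, rotate −16.5° → (-2.6680, -10.4208, 64.9000°)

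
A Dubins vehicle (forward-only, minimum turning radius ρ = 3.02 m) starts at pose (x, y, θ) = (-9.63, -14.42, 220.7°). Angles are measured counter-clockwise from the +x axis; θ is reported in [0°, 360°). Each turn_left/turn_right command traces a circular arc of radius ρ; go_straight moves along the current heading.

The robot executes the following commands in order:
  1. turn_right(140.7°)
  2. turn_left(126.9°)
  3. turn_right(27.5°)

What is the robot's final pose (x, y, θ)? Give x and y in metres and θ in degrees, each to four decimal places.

(-20.3119, -8.7150, 179.4000°)

set_pose: (x, y, θ) = (-9.6300, -14.4200, 220.7000°), ρ = 3.02
turn_right(140.7°): centre at ρ to the right, rotate −140.7° → (-14.5735, -11.6060, 80.0000°)
turn_left(126.9°): centre at ρ to the left, rotate +126.9° → (-18.9139, -8.3884, 206.9000°)
turn_right(27.5°): centre at ρ to the right, rotate −27.5° → (-20.3119, -8.7150, 179.4000°)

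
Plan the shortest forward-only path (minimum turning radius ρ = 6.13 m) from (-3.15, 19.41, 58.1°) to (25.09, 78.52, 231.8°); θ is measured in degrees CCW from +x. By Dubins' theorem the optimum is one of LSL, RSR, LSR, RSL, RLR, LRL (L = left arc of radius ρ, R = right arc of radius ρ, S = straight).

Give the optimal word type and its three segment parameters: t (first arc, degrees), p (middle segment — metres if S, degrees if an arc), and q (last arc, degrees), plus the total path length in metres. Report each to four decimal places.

RSL: t = 4.4362°, p = 63.6756 m, q = 178.1362°, L = 83.2088 m

Let ψ = atan2(Δy, Δx) = atan2(59.11, 28.24) = 64.4637° be the start→goal bearing.
Normalize: d = |goal − start| / ρ = 65.509463/6.13 = 10.686699, α = (θ_start − ψ) mod 360° = 353.6363° = 6.172118 rad, β = (θ_goal − ψ) mod 360° = 167.3363° = 2.920569 rad.
Common terms: sin α = -0.110839, cos α = 0.993838, sin β = 0.219228, cos β = -0.975674, cos(α−β) = -0.993961, d² = 114.205528. Work in radians in the unit-radius frame; every candidate has L = ρ·(t + p + q).
LSL: p² = 2 + d² − 2cos(α−β) + 2d(sin α − sin β) = 111.138784; p = √p² = 10.542238; φ = atan2(cos β − cos α, d + sin α − sin β) = -0.187925 rad; t = (φ − α) mod 2π = 6.206328 rad, q = (β − φ) mod 2π = 3.108495 rad → L = 6.13·(6.206328 + 10.542238 + 3.108495) = 6.13·19.857060 = 121.723780 m
RSR: p² = 2 + d² − 2cos(α−β) + 2d(sin β − sin α) = 125.248116; p = √p² = 11.191430; φ = atan2(cos α − cos β, d − sin α + sin β) = 0.176905 rad; t = (α − φ) mod 2π = 5.995212 rad, q = (φ − β) mod 2π = 3.539521 rad → L = 6.13·(5.995212 + 11.191430 + 3.539521) = 6.13·20.726164 = 127.051386 m
LSR: p² = d² − 2 + 2cos(α−β) + 2d(sin α + sin β) = 112.534243; p = √p² = 10.608216; φ = atan2(−cos α − cos β, d + sin α + sin β) − atan2(−2, p) = 0.184663 rad; t = (φ − α) mod 2π = 0.295731 rad, q = (φ − β) mod 2π = 3.547279 rad → L = 6.13·(0.295731 + 10.608216 + 3.547279) = 6.13·14.451226 = 88.586013 m
RSL: p² = d² − 2 + 2cos(α−β) − 2d(sin α + sin β) = 107.900969; p = √p² = 10.387539; φ = atan2(cos α + cos β, d − sin α − sin β) − atan2(2, p) = -0.188494 rad; t = (α − φ) mod 2π = 0.077426 rad, q = (β − φ) mod 2π = 3.109063 rad → L = 6.13·(0.077426 + 10.387539 + 3.109063) = 6.13·13.574028 = 83.208791 m
RLR: c = (6 − d² + 2cos(α−β) + 2d(sin α − sin β))/8 = -14.656014, |c| > 1 → infeasible
LRL: c = (6 − d² + 2cos(α−β) − 2d(sin α − sin β))/8 = -12.892348, |c| > 1 → infeasible
Shortest: RSL with L = 83.208791 m ≈ 83.2088 m
Convert RSL to answer units (arcs ×180/π): t = 0.077426·180/π = 4.4362°, p = ρ·p = 6.13·10.387539 = 63.6756 m, q = 3.109063·180/π = 178.1362°, L = 83.2088 m.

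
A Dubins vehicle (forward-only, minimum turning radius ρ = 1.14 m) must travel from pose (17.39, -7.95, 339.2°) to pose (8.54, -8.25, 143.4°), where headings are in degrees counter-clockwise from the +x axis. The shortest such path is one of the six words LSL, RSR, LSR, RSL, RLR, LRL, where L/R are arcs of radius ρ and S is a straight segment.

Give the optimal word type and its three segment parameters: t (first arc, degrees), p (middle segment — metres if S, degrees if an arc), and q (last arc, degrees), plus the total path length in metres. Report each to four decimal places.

RSR: t = 171.4138°, p = 7.9453 m, q = 24.3862°, L = 11.8411 m

Let ψ = atan2(Δy, Δx) = atan2(-0.30, -8.85) = -178.0585° be the start→goal bearing.
Normalize: d = |goal − start| / ρ = 8.855083/1.14 = 7.767617, α = (θ_start − ψ) mod 360° = 157.2585° = 2.744679 rad, β = (θ_goal − ψ) mod 360° = 321.4585° = 5.610509 rad.
Common terms: sin α = 0.386574, cos α = -0.922258, sin β = -0.623081, cos β = 0.782157, cos(α−β) = -0.962218, d² = 60.335873. Work in radians in the unit-radius frame; every candidate has L = ρ·(t + p + q).
LSL: p² = 2 + d² − 2cos(α−β) + 2d(sin α − sin β) = 79.945536; p = √p² = 8.941227; φ = atan2(cos β − cos α, d + sin α − sin β) = 0.191798 rad; t = (φ − α) mod 2π = 3.730305 rad, q = (β − φ) mod 2π = 5.418711 rad → L = 1.14·(3.730305 + 8.941227 + 5.418711) = 1.14·18.090243 = 20.622877 m
RSR: p² = 2 + d² − 2cos(α−β) + 2d(sin β − sin α) = 48.575081; p = √p² = 6.969583; φ = atan2(cos α − cos β, d − sin α + sin β) = -0.247056 rad; t = (α − φ) mod 2π = 2.991735 rad, q = (φ − β) mod 2π = 0.425620 rad → L = 1.14·(2.991735 + 6.969583 + 0.425620) = 1.14·10.386937 = 11.841108 m
LSR: p² = d² − 2 + 2cos(α−β) + 2d(sin α + sin β) = 52.737242; p = √p² = 7.262041; φ = atan2(−cos α − cos β, d + sin α + sin β) − atan2(−2, p) = 0.287343 rad; t = (φ − α) mod 2π = 3.825850 rad, q = (φ − β) mod 2π = 0.960019 rad → L = 1.14·(3.825850 + 7.262041 + 0.960019) = 1.14·12.047910 = 13.734617 m
RSL: p² = d² − 2 + 2cos(α−β) − 2d(sin α + sin β) = 60.085631; p = √p² = 7.751492; φ = atan2(cos α + cos β, d − sin α − sin β) − atan2(2, p) = -0.270010 rad; t = (α − φ) mod 2π = 3.014688 rad, q = (β − φ) mod 2π = 5.880519 rad → L = 1.14·(3.014688 + 7.751492 + 5.880519) = 1.14·16.646700 = 18.977238 m
RLR: c = (6 − d² + 2cos(α−β) + 2d(sin α − sin β))/8 = -5.071885, |c| > 1 → infeasible
LRL: c = (6 − d² + 2cos(α−β) − 2d(sin α − sin β))/8 = -8.993192, |c| > 1 → infeasible
Shortest: RSR with L = 11.841108 m ≈ 11.8411 m
Convert RSR to answer units (arcs ×180/π): t = 2.991735·180/π = 171.4138°, p = ρ·p = 1.14·6.969583 = 7.9453 m, q = 0.425620·180/π = 24.3862°, L = 11.8411 m.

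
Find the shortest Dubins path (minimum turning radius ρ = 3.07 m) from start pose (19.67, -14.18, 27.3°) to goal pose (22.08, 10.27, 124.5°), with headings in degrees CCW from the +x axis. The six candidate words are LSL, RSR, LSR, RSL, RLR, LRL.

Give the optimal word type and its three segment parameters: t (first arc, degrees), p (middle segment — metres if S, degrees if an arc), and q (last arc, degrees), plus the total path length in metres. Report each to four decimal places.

Let ψ = atan2(Δy, Δx) = atan2(24.45, 2.41) = 84.3706° be the start→goal bearing.
Normalize: d = |goal − start| / ρ = 24.568488/3.07 = 8.002765, α = (θ_start − ψ) mod 360° = 302.9294° = 5.287115 rad, β = (θ_goal − ψ) mod 360° = 40.1294° = 0.700390 rad.
Common terms: sin α = -0.839341, cos α = 0.543605, sin β = 0.644516, cos β = 0.764591, cos(α−β) = -0.125333, d² = 64.044245. Work in radians in the unit-radius frame; every candidate has L = ρ·(t + p + q).
LSL: p² = 2 + d² − 2cos(α−β) + 2d(sin α − sin β) = 42.544994; p = √p² = 6.522652; φ = atan2(cos β − cos α, d + sin α − sin β) = 0.033886 rad; t = (φ − α) mod 2π = 1.029957 rad, q = (β − φ) mod 2π = 0.666503 rad → L = 3.07·(1.029957 + 6.522652 + 0.666503) = 3.07·8.219112 = 25.232675 m
RSR: p² = 2 + d² − 2cos(α−β) + 2d(sin β − sin α) = 90.044828; p = √p² = 9.489195; φ = atan2(cos α − cos β, d − sin α + sin β) = -0.023290 rad; t = (α − φ) mod 2π = 5.310405 rad, q = (φ − β) mod 2π = 5.559505 rad → L = 3.07·(5.310405 + 9.489195 + 5.559505) = 3.07·20.359106 = 62.502455 m
LSR: p² = d² − 2 + 2cos(α−β) + 2d(sin α + sin β) = 58.675292; p = √p² = 7.659980; φ = atan2(−cos α − cos β, d + sin α + sin β) − atan2(−2, p) = 0.089391 rad; t = (φ − α) mod 2π = 1.085461 rad, q = (φ − β) mod 2π = 5.672186 rad → L = 3.07·(1.085461 + 7.659980 + 5.672186) = 3.07·14.417627 = 44.262115 m
RSL: p² = d² − 2 + 2cos(α−β) − 2d(sin α + sin β) = 64.911864; p = √p² = 8.056790; φ = atan2(cos α + cos β, d − sin α − sin β) − atan2(2, p) = -0.085071 rad; t = (α − φ) mod 2π = 5.372186 rad, q = (β − φ) mod 2π = 0.785461 rad → L = 3.07·(5.372186 + 8.056790 + 0.785461) = 3.07·14.214436 = 43.638320 m
RLR: c = (6 − d² + 2cos(α−β) + 2d(sin α − sin β))/8 = -10.255603, |c| > 1 → infeasible
LRL: c = (6 − d² + 2cos(α−β) − 2d(sin α − sin β))/8 = -4.318124, |c| > 1 → infeasible
Shortest: LSL with L = 25.232675 m ≈ 25.2327 m
Convert LSL to answer units (arcs ×180/π): t = 1.029957·180/π = 59.0122°, p = ρ·p = 3.07·6.522652 = 20.0245 m, q = 0.666503·180/π = 38.1878°, L = 25.2327 m.

LSL: t = 59.0122°, p = 20.0245 m, q = 38.1878°, L = 25.2327 m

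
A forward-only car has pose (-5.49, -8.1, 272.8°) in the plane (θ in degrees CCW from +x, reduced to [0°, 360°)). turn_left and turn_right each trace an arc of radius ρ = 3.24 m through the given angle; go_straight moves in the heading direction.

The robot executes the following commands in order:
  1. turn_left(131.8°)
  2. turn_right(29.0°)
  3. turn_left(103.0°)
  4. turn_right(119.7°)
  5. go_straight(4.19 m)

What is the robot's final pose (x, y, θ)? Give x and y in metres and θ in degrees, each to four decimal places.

set_pose: (x, y, θ) = (-5.4900, -8.1000, 272.8000°), ρ = 3.24
turn_left(131.8°): centre at ρ to the left, rotate +131.8° → (0.0211, -10.2487, 404.6000° ≡ 44.6000°)
turn_right(29.0°): centre at ρ to the right, rotate −29.0° → (1.4248, -9.4350, 15.6000°)
turn_left(103.0°): centre at ρ to the left, rotate +103.0° → (3.3981, -4.7634, 118.6000°)
turn_right(119.7°): centre at ρ to the right, rotate −119.7° → (6.3050, 0.0270, -1.1000° ≡ 358.9000°)
go_straight(4.19): x += 4.19·cos θ, y += 4.19·sin θ → (10.4942, -0.0535, 358.9000°)

(10.4942, -0.0535, 358.9000°)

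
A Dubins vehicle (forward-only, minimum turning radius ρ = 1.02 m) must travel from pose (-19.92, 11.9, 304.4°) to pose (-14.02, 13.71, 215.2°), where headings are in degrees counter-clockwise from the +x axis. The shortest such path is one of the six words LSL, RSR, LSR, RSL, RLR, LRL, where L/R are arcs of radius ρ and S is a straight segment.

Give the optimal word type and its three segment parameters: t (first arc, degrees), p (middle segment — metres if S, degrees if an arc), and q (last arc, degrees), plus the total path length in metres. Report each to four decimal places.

Let ψ = atan2(Δy, Δx) = atan2(1.81, 5.90) = 17.0549° be the start→goal bearing.
Normalize: d = |goal − start| / ρ = 6.171394/1.02 = 6.050386, α = (θ_start − ψ) mod 360° = 287.3451° = 5.015117 rad, β = (θ_goal − ψ) mod 360° = 198.1451° = 3.458284 rad.
Common terms: sin α = -0.954527, cos α = 0.298126, sin β = -0.311424, cos β = -0.950271, cos(α−β) = 0.013962, d² = 36.607170. Work in radians in the unit-radius frame; every candidate has L = ρ·(t + p + q).
LSL: p² = 2 + d² − 2cos(α−β) + 2d(sin α − sin β) = 30.797204; p = √p² = 5.549523; φ = atan2(cos β − cos α, d + sin α − sin β) = -0.226898 rad; t = (φ − α) mod 2π = 1.041171 rad, q = (β − φ) mod 2π = 3.685181 rad → L = 1.02·(1.041171 + 5.549523 + 3.685181) = 1.02·10.275874 = 10.481392 m
RSR: p² = 2 + d² − 2cos(α−β) + 2d(sin β − sin α) = 46.361288; p = √p² = 6.808912; φ = atan2(cos α − cos β, d − sin α + sin β) = 0.184391 rad; t = (α − φ) mod 2π = 4.830727 rad, q = (φ − β) mod 2π = 3.009292 rad → L = 1.02·(4.830727 + 6.808912 + 3.009292) = 1.02·14.648931 = 14.941910 m
LSR: p² = d² − 2 + 2cos(α−β) + 2d(sin α + sin β) = 19.316118; p = √p² = 4.395011; φ = atan2(−cos α − cos β, d + sin α + sin β) − atan2(−2, p) = 0.562526 rad; t = (φ − α) mod 2π = 1.830594 rad, q = (φ − β) mod 2π = 3.387428 rad → L = 1.02·(1.830594 + 4.395011 + 3.387428) = 1.02·9.613032 = 9.805293 m
RSL: p² = d² − 2 + 2cos(α−β) − 2d(sin α + sin β) = 49.954072; p = √p² = 7.067819; φ = atan2(cos α + cos β, d − sin α − sin β) − atan2(2, p) = -0.364664 rad; t = (α − φ) mod 2π = 5.379781 rad, q = (β − φ) mod 2π = 3.822947 rad → L = 1.02·(5.379781 + 7.067819 + 3.822947) = 1.02·16.270548 = 16.595959 m
RLR: c = (6 − d² + 2cos(α−β) + 2d(sin α − sin β))/8 = -4.795161, |c| > 1 → infeasible
LRL: c = (6 − d² + 2cos(α−β) − 2d(sin α − sin β))/8 = -2.849650, |c| > 1 → infeasible
Shortest: LSR with L = 9.805293 m ≈ 9.8053 m
Convert LSR to answer units (arcs ×180/π): t = 1.830594·180/π = 104.8853°, p = ρ·p = 1.02·4.395011 = 4.4829 m, q = 3.387428·180/π = 194.0853°, L = 9.8053 m.

LSR: t = 104.8853°, p = 4.4829 m, q = 194.0853°, L = 9.8053 m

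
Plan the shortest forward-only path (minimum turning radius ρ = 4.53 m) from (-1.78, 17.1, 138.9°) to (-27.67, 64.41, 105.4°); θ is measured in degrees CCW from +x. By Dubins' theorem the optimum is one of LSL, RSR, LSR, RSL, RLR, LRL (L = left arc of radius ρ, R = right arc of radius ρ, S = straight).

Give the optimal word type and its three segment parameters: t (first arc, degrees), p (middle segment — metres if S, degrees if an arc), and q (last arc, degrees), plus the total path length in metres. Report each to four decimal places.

Let ψ = atan2(Δy, Δx) = atan2(47.31, -25.89) = 118.6893° be the start→goal bearing.
Normalize: d = |goal − start| / ρ = 53.930772/4.53 = 11.905248, α = (θ_start − ψ) mod 360° = 20.2107° = 0.352743 rad, β = (θ_goal − ψ) mod 360° = 346.7107° = 6.051243 rad.
Common terms: sin α = 0.345473, cos α = 0.938429, sin β = -0.229868, cos β = 0.973222, cos(α−β) = 0.833886, d² = 141.734924. Work in radians in the unit-radius frame; every candidate has L = ρ·(t + p + q).
LSL: p² = 2 + d² − 2cos(α−β) + 2d(sin α − sin β) = 155.766317; p = √p² = 12.480638; φ = atan2(cos β − cos α, d + sin α − sin β) = 0.002788 rad; t = (φ − α) mod 2π = 5.933230 rad, q = (β − φ) mod 2π = 6.048455 rad → L = 4.53·(5.933230 + 12.480638 + 6.048455) = 4.53·24.462323 = 110.814323 m
RSR: p² = 2 + d² − 2cos(α−β) + 2d(sin β − sin α) = 128.367987; p = √p² = 11.329960; φ = atan2(cos α − cos β, d − sin α + sin β) = -0.003071 rad; t = (α − φ) mod 2π = 0.355814 rad, q = (φ − β) mod 2π = 0.228871 rad → L = 4.53·(0.355814 + 11.329960 + 0.228871) = 4.53·11.914645 = 53.973342 m
LSR: p² = d² − 2 + 2cos(α−β) + 2d(sin α + sin β) = 144.155309; p = √p² = 12.006469; φ = atan2(−cos α − cos β, d + sin α + sin β) − atan2(−2, p) = 0.007354 rad; t = (φ − α) mod 2π = 5.937796 rad, q = (φ − β) mod 2π = 0.239296 rad → L = 4.53·(5.937796 + 12.006469 + 0.239296) = 4.53·18.183562 = 82.371536 m
RSL: p² = d² − 2 + 2cos(α−β) − 2d(sin α + sin β) = 138.650082; p = √p² = 11.774977; φ = atan2(cos α + cos β, d − sin α − sin β) − atan2(2, p) = -0.007498 rad; t = (α − φ) mod 2π = 0.360241 rad, q = (β − φ) mod 2π = 6.058742 rad → L = 4.53·(0.360241 + 11.774977 + 6.058742) = 4.53·18.193960 = 82.418639 m
RLR: c = (6 − d² + 2cos(α−β) + 2d(sin α − sin β))/8 = -15.045998, |c| > 1 → infeasible
LRL: c = (6 − d² + 2cos(α−β) − 2d(sin α − sin β))/8 = -18.470790, |c| > 1 → infeasible
Shortest: RSR with L = 53.973342 m ≈ 53.9733 m
Convert RSR to answer units (arcs ×180/π): t = 0.355814·180/π = 20.3866°, p = ρ·p = 4.53·11.329960 = 51.3247 m, q = 0.228871·180/π = 13.1134°, L = 53.9733 m.

RSR: t = 20.3866°, p = 51.3247 m, q = 13.1134°, L = 53.9733 m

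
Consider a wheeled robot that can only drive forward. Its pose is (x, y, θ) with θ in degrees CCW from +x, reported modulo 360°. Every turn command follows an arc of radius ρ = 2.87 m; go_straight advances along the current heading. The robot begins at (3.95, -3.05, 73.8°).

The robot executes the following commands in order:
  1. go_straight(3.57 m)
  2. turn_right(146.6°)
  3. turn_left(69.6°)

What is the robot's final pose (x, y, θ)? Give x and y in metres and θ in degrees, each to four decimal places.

(13.0251, -1.5906, 356.8000°)

set_pose: (x, y, θ) = (3.9500, -3.0500, 73.8000°), ρ = 2.87
go_straight(3.57): x += 3.57·cos θ, y += 3.57·sin θ → (4.9460, 0.3782, 73.8000°)
turn_right(146.6°): centre at ρ to the right, rotate −146.6° → (10.4437, 0.4262, -72.8000° ≡ 287.2000°)
turn_left(69.6°): centre at ρ to the left, rotate +69.6° → (13.0251, -1.5906, 356.8000°)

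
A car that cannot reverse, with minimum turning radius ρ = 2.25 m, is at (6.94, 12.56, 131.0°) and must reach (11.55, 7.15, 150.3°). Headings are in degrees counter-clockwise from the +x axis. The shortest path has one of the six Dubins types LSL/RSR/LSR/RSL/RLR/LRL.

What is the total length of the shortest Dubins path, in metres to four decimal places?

Let ψ = atan2(Δy, Δx) = atan2(-5.41, 4.61) = -49.5648° be the start→goal bearing.
Normalize: d = |goal − start| / ρ = 7.107756/2.25 = 3.159003, α = (θ_start − ψ) mod 360° = 180.5648° = 3.151451 rad, β = (θ_goal − ψ) mod 360° = 199.8648° = 3.488299 rad.
Common terms: sin α = -0.009858, cos α = -0.999951, sin β = -0.339802, cos β = -0.940497, cos(α−β) = 0.943801, d² = 9.979299. Work in radians in the unit-radius frame; every candidate has L = ρ·(t + p + q).
LSL: p² = 2 + d² − 2cos(α−β) + 2d(sin α − sin β) = 12.176287; p = √p² = 3.489454; φ = atan2(cos β − cos α, d + sin α − sin β) = 0.017039 rad; t = (φ − α) mod 2π = 3.148774 rad, q = (β − φ) mod 2π = 3.471260 rad → L = 2.25·(3.148774 + 3.489454 + 3.471260) = 2.25·10.109488 = 22.746347 m
RSR: p² = 2 + d² − 2cos(α−β) + 2d(sin β − sin α) = 8.007107; p = √p² = 2.829683; φ = atan2(cos α − cos β, d − sin α + sin β) = -0.021013 rad; t = (α − φ) mod 2π = 3.172463 rad, q = (φ − β) mod 2π = 2.773873 rad → L = 2.25·(3.172463 + 2.829683 + 2.773873) = 2.25·8.776020 = 19.746045 m
LSR: p² = d² − 2 + 2cos(α−β) + 2d(sin α + sin β) = 7.657745; p = √p² = 2.767263; φ = atan2(−cos α − cos β, d + sin α + sin β) − atan2(−2, p) = 1.230288 rad; t = (φ − α) mod 2π = 4.362023 rad, q = (φ − β) mod 2π = 4.025174 rad → L = 2.25·(4.362023 + 2.767263 + 4.025174) = 2.25·11.154460 = 25.097534 m
RSL: p² = d² − 2 + 2cos(α−β) − 2d(sin α + sin β) = 12.076056; p = √p² = 3.475062; φ = atan2(cos α + cos β, d − sin α − sin β) − atan2(2, p) = -1.027410 rad; t = (α − φ) mod 2π = 4.178861 rad, q = (β − φ) mod 2π = 4.515709 rad → L = 2.25·(4.178861 + 3.475062 + 4.515709) = 2.25·12.169632 = 27.381672 m
RLR: c = (6 − d² + 2cos(α−β) + 2d(sin α − sin β))/8 = -0.000888; p = 2π − arccos c = 4.711501 rad; φ = atan2(cos α − cos β, d − sin α + sin β) = -0.021013 rad; t = (α − φ + p/2) mod 2π = 5.528214 rad, q = (α − β − t + p) mod 2π = 5.129624 rad → L = 2.25·(5.528214 + 4.711501 + 5.129624) = 2.25·15.369338 = 34.581011 m
LRL: c = (6 − d² + 2cos(α−β) − 2d(sin α − sin β))/8 = -0.522036; p = 2π − arccos c = 4.163153 rad; φ = atan2(cos β − cos α, d + sin α − sin β) = 0.017039 rad; t = (φ − α + p/2) mod 2π = 5.230350 rad, q = (β − α − t + p) mod 2π = 5.552837 rad → L = 2.25·(5.230350 + 4.163153 + 5.552837) = 2.25·14.946340 = 33.629264 m
Shortest: RSR with L = 19.746045 m ≈ 19.7460 m

19.7460 m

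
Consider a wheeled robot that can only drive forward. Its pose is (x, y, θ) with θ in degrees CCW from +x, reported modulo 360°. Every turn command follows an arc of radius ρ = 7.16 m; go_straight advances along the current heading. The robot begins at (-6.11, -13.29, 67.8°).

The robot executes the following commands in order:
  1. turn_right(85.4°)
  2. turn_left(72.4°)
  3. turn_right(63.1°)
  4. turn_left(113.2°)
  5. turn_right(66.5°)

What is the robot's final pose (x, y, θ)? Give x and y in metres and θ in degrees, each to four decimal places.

(28.0090, 12.8632, 38.4000°)

set_pose: (x, y, θ) = (-6.1100, -13.2900, 67.8000°), ρ = 7.16
turn_right(85.4°): centre at ρ to the right, rotate −85.4° → (2.6842, -9.1705, -17.6000° ≡ 342.4000°)
turn_left(72.4°): centre at ρ to the left, rotate +72.4° → (10.6999, -6.4729, 414.8000° ≡ 54.8000°)
turn_right(63.1°): centre at ρ to the right, rotate −63.1° → (17.5843, -3.5152, -8.3000° ≡ 351.7000°)
turn_left(113.2°): centre at ρ to the left, rotate +113.2° → (25.5371, 5.4109, 464.9000° ≡ 104.9000°)
turn_right(66.5°): centre at ρ to the right, rotate −66.5° → (28.0090, 12.8632, 38.4000°)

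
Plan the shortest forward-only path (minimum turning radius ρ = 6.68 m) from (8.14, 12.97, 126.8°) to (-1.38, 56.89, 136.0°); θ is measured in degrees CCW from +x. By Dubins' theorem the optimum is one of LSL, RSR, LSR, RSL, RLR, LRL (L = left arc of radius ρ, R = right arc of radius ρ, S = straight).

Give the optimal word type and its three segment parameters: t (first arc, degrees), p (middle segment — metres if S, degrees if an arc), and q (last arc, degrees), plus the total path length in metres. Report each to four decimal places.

RSL: t = 27.1695°, p = 37.8823 m, q = 36.3695°, L = 45.2901 m

Let ψ = atan2(Δy, Δx) = atan2(43.92, -9.52) = 102.2301° be the start→goal bearing.
Normalize: d = |goal − start| / ρ = 44.939924/6.68 = 6.727534, α = (θ_start − ψ) mod 360° = 24.5699° = 0.428826 rad, β = (θ_goal − ψ) mod 360° = 33.7699° = 0.589396 rad.
Common terms: sin α = 0.415803, cos α = 0.909455, sin β = 0.555859, cos β = 0.831277, cos(α−β) = 0.987136, d² = 45.259708. Work in radians in the unit-radius frame; every candidate has L = ρ·(t + p + q).
LSL: p² = 2 + d² − 2cos(α−β) + 2d(sin α − sin β) = 43.400974; p = √p² = 6.587942; φ = atan2(cos β − cos α, d + sin α − sin β) = -0.011867 rad; t = (φ − α) mod 2π = 5.842493 rad, q = (β − φ) mod 2π = 0.601263 rad → L = 6.68·(5.842493 + 6.587942 + 0.601263) = 6.68·13.031697 = 87.051737 m
RSR: p² = 2 + d² − 2cos(α−β) + 2d(sin β − sin α) = 47.169897; p = √p² = 6.868034; φ = atan2(cos α − cos β, d − sin α + sin β) = 0.011383 rad; t = (α − φ) mod 2π = 0.417442 rad, q = (φ − β) mod 2π = 5.705173 rad → L = 6.68·(0.417442 + 6.868034 + 5.705173) = 6.68·12.990649 = 86.777539 m
LSR: p² = d² − 2 + 2cos(α−β) + 2d(sin α + sin β) = 58.307756; p = √p² = 7.635952; φ = atan2(−cos α − cos β, d + sin α + sin β) − atan2(−2, p) = 0.033810 rad; t = (φ − α) mod 2π = 5.888170 rad, q = (φ − β) mod 2π = 5.727600 rad → L = 6.68·(5.888170 + 7.635952 + 5.727600) = 6.68·19.251722 = 128.601501 m
RSL: p² = d² − 2 + 2cos(α−β) − 2d(sin α + sin β) = 32.160205; p = √p² = 5.670997; φ = atan2(cos α + cos β, d − sin α − sin β) − atan2(2, p) = -0.045371 rad; t = (α − φ) mod 2π = 0.474197 rad, q = (β − φ) mod 2π = 0.634767 rad → L = 6.68·(0.474197 + 5.670997 + 0.634767) = 6.68·6.779960 = 45.290134 m
RLR: c = (6 − d² + 2cos(α−β) + 2d(sin α − sin β))/8 = -4.896237, |c| > 1 → infeasible
LRL: c = (6 − d² + 2cos(α−β) − 2d(sin α − sin β))/8 = -4.425122, |c| > 1 → infeasible
Shortest: RSL with L = 45.290134 m ≈ 45.2901 m
Convert RSL to answer units (arcs ×180/π): t = 0.474197·180/π = 27.1695°, p = ρ·p = 6.68·5.670997 = 37.8823 m, q = 0.634767·180/π = 36.3695°, L = 45.2901 m.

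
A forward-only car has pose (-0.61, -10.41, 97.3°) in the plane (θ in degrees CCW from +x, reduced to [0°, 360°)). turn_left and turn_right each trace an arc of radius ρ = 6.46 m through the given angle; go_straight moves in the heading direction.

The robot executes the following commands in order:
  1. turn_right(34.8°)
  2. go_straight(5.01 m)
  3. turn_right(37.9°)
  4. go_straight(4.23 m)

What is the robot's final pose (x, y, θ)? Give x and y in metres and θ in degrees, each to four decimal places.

(9.2679, 2.4893, 24.6000°)

set_pose: (x, y, θ) = (-0.6100, -10.4100, 97.3000°), ρ = 6.46
turn_right(34.8°): centre at ρ to the right, rotate −34.8° → (0.0675, -6.6063, 62.5000°)
go_straight(5.01): x += 5.01·cos θ, y += 5.01·sin θ → (2.3809, -2.1623, 62.5000°)
turn_right(37.9°): centre at ρ to the right, rotate −37.9° → (5.4218, 0.7284, 24.6000°)
go_straight(4.23): x += 4.23·cos θ, y += 4.23·sin θ → (9.2679, 2.4893, 24.6000°)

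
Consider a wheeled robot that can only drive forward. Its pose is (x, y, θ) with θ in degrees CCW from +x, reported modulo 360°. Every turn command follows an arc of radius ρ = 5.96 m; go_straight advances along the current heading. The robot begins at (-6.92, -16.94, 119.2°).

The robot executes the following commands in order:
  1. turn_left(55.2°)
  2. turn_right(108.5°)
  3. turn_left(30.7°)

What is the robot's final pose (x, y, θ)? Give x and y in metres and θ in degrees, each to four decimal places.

(-15.9199, -2.4322, 96.6000°)

set_pose: (x, y, θ) = (-6.9200, -16.9400, 119.2000°), ρ = 5.96
turn_left(55.2°): centre at ρ to the left, rotate +55.2° → (-11.5410, -13.9161, 174.4000°)
turn_right(108.5°): centre at ρ to the right, rotate −108.5° → (-16.3999, -5.5509, 65.9000°)
turn_left(30.7°): centre at ρ to the left, rotate +30.7° → (-15.9199, -2.4322, 96.6000°)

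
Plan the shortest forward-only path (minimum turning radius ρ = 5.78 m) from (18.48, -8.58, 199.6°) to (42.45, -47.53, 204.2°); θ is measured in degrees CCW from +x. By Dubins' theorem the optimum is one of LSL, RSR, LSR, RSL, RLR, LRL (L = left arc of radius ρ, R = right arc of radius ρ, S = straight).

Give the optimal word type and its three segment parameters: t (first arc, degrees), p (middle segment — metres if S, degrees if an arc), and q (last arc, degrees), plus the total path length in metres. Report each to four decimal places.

LSR: t = 124.8873°, p = 32.4044 m, q = 120.2873°, L = 57.1376 m

Let ψ = atan2(Δy, Δx) = atan2(-38.95, 23.97) = -58.3917° be the start→goal bearing.
Normalize: d = |goal − start| / ρ = 45.734707/5.78 = 7.912579, α = (θ_start − ψ) mod 360° = 257.9917° = 4.502804 rad, β = (θ_goal − ψ) mod 360° = 262.5917° = 4.583089 rad.
Common terms: sin α = -0.978117, cos α = -0.208054, sin β = -0.991652, cos β = -0.128940, cos(α−β) = 0.996779, d² = 62.608907. Work in radians in the unit-radius frame; every candidate has L = ρ·(t + p + q).
LSL: p² = 2 + d² − 2cos(α−β) + 2d(sin α − sin β) = 62.829543; p = √p² = 7.926509; φ = atan2(cos β − cos α, d + sin α − sin β) = 0.009981 rad; t = (φ − α) mod 2π = 1.790362 rad, q = (β − φ) mod 2π = 4.573108 rad → L = 5.78·(1.790362 + 7.926509 + 4.573108) = 5.78·14.289979 = 82.596081 m
RSR: p² = 2 + d² − 2cos(α−β) + 2d(sin β − sin α) = 62.401155; p = √p² = 7.899440; φ = atan2(cos α − cos β, d − sin α + sin β) = -0.010015 rad; t = (α − φ) mod 2π = 4.512820 rad, q = (φ − β) mod 2π = 1.690081 rad → L = 5.78·(4.512820 + 7.899440 + 1.690081) = 5.78·14.102340 = 81.511527 m
LSR: p² = d² − 2 + 2cos(α−β) + 2d(sin α + sin β) = 31.430546; p = √p² = 5.606295; φ = atan2(−cos α − cos β, d + sin α + sin β) − atan2(−2, p) = 0.399314 rad; t = (φ − α) mod 2π = 2.179695 rad, q = (φ − β) mod 2π = 2.099410 rad → L = 5.78·(2.179695 + 5.606295 + 2.099410) = 5.78·9.885400 = 57.137609 m
RSL: p² = d² − 2 + 2cos(α−β) − 2d(sin α + sin β) = 93.774383; p = √p² = 9.683717; φ = atan2(cos α + cos β, d − sin α − sin β) − atan2(2, p) = -0.237756 rad; t = (α − φ) mod 2π = 4.740560 rad, q = (β − φ) mod 2π = 4.820845 rad → L = 5.78·(4.740560 + 9.683717 + 4.820845) = 5.78·19.245123 = 111.236810 m
RLR: c = (6 − d² + 2cos(α−β) + 2d(sin α − sin β))/8 = -6.800144, |c| > 1 → infeasible
LRL: c = (6 − d² + 2cos(α−β) − 2d(sin α − sin β))/8 = -6.853693, |c| > 1 → infeasible
Shortest: LSR with L = 57.137609 m ≈ 57.1376 m
Convert LSR to answer units (arcs ×180/π): t = 2.179695·180/π = 124.8873°, p = ρ·p = 5.78·5.606295 = 32.4044 m, q = 2.099410·180/π = 120.2873°, L = 57.1376 m.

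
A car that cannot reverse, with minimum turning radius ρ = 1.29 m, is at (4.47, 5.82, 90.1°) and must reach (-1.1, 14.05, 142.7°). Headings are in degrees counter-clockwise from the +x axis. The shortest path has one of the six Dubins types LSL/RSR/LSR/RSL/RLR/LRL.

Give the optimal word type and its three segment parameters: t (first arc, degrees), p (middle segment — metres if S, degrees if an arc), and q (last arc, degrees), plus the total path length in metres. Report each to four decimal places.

Let ψ = atan2(Δy, Δx) = atan2(8.23, -5.57) = 124.0898° be the start→goal bearing.
Normalize: d = |goal − start| / ρ = 9.937696/1.29 = 7.703640, α = (θ_start − ψ) mod 360° = 326.0102° = 5.689951 rad, β = (θ_goal − ψ) mod 360° = 18.6102° = 0.324809 rad.
Common terms: sin α = -0.559046, cos α = 0.829137, sin β = 0.319127, cos β = 0.947712, cos(α−β) = 0.607376, d² = 59.346073. Work in radians in the unit-radius frame; every candidate has L = ρ·(t + p + q).
LSL: p² = 2 + d² − 2cos(α−β) + 2d(sin α − sin β) = 46.601060; p = √p² = 6.826497; φ = atan2(cos β − cos α, d + sin α − sin β) = 0.017371 rad; t = (φ − α) mod 2π = 0.610605 rad, q = (β − φ) mod 2π = 0.307438 rad → L = 1.29·(0.610605 + 6.826497 + 0.307438) = 1.29·7.744540 = 9.990457 m
RSR: p² = 2 + d² − 2cos(α−β) + 2d(sin β − sin α) = 73.661583; p = √p² = 8.582633; φ = atan2(cos α − cos β, d − sin α + sin β) = -0.013816 rad; t = (α − φ) mod 2π = 5.703767 rad, q = (φ − β) mod 2π = 5.944561 rad → L = 1.29·(5.703767 + 8.582633 + 5.944561) = 1.29·20.230960 = 26.097938 m
LSR: p² = d² − 2 + 2cos(α−β) + 2d(sin α + sin β) = 54.864335; p = √p² = 7.407046; φ = atan2(−cos α − cos β, d + sin α + sin β) − atan2(−2, p) = 0.030010 rad; t = (φ − α) mod 2π = 0.623244 rad, q = (φ − β) mod 2π = 5.988387 rad → L = 1.29·(0.623244 + 7.407046 + 5.988387) = 1.29·14.018677 = 18.084094 m
RSL: p² = d² − 2 + 2cos(α−β) − 2d(sin α + sin β) = 62.257315; p = √p² = 7.890330; φ = atan2(cos α + cos β, d − sin α − sin β) − atan2(2, p) = -0.028185 rad; t = (α − φ) mod 2π = 5.718135 rad, q = (β − φ) mod 2π = 0.352993 rad → L = 1.29·(5.718135 + 7.890330 + 0.352993) = 1.29·13.961459 = 18.010282 m
RLR: c = (6 − d² + 2cos(α−β) + 2d(sin α − sin β))/8 = -8.207698, |c| > 1 → infeasible
LRL: c = (6 − d² + 2cos(α−β) − 2d(sin α − sin β))/8 = -4.825132, |c| > 1 → infeasible
Shortest: LSL with L = 9.990457 m ≈ 9.9905 m
Convert LSL to answer units (arcs ×180/π): t = 0.610605·180/π = 34.9851°, p = ρ·p = 1.29·6.826497 = 8.8062 m, q = 0.307438·180/π = 17.6149°, L = 9.9905 m.

LSL: t = 34.9851°, p = 8.8062 m, q = 17.6149°, L = 9.9905 m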